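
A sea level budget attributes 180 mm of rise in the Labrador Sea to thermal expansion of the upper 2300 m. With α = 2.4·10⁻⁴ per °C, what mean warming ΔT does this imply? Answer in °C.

ΔT = Δh/(αH) = 0.18 / (2.4×10⁻⁴ × 2300) ≈ 0.3261 °C

0.326 °C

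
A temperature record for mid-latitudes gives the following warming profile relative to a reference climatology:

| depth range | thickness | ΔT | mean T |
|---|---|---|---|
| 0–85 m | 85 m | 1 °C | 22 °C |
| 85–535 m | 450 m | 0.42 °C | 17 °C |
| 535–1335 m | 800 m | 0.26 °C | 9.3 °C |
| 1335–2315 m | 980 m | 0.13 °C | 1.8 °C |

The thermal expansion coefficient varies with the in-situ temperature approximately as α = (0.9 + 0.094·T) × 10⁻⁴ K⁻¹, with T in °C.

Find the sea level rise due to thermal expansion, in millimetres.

Layer 1: α = (0.9 + 0.094×22)×10⁻⁴ = 2.968×10⁻⁴ K⁻¹
Layer 2: α = (0.9 + 0.094×17)×10⁻⁴ = 2.498×10⁻⁴ K⁻¹
Layer 3: α = (0.9 + 0.094×9.3)×10⁻⁴ = 1.7742×10⁻⁴ K⁻¹
Layer 4: α = (0.9 + 0.094×1.8)×10⁻⁴ = 1.0692×10⁻⁴ K⁻¹
2.968×10⁻⁴ × 85 × 1 = 0.025228 m
Layer 2: 2.498×10⁻⁴ × 0.42 × 450 = 0.0472122 m
535–1335 m: 800 × 1.7742×10⁻⁴ × 0.26 = 0.03690336 m
Layer 4: 0.13 × 980 × 1.0692×10⁻⁴ = 0.013621608 m
Δh = 0.025228 + 0.0472122 + 0.03690336 + 0.013621608 = 0.122965168 m

123 mm of thermosteric rise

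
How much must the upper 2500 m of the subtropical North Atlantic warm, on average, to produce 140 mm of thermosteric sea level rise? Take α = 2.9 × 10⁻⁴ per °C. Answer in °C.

ΔT = Δh/(αH) = 0.14 / (2.9×10⁻⁴ × 2500) ≈ 0.1931 °C

ΔT ≈ 0.19 °C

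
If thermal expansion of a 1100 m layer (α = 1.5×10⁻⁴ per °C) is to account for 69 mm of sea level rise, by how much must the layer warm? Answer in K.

about 0.418 K

ΔT = Δh/(αH) = 0.069 / (1.5×10⁻⁴ × 1100) ≈ 0.4182 K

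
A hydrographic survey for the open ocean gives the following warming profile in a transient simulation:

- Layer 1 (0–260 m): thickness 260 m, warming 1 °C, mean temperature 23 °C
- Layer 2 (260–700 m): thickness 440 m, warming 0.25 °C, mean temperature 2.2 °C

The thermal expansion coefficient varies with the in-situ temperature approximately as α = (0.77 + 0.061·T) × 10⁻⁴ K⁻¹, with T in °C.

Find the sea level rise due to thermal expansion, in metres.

Δh ≈ 0.0664 m

Layer 1: α = (0.77 + 0.061×23)×10⁻⁴ = 2.173×10⁻⁴ K⁻¹
Layer 2: α = (0.77 + 0.061×2.2)×10⁻⁴ = 0.9042×10⁻⁴ K⁻¹
Layer 1: 260 × 2.173×10⁻⁴ × 1 = 0.056498 m
260–700 m: 0.25 × 0.9042×10⁻⁴ × 440 = 0.0099462 m
Δh = 0.056498 + 0.0099462 = 0.0664442 m ≈ 0.0664 m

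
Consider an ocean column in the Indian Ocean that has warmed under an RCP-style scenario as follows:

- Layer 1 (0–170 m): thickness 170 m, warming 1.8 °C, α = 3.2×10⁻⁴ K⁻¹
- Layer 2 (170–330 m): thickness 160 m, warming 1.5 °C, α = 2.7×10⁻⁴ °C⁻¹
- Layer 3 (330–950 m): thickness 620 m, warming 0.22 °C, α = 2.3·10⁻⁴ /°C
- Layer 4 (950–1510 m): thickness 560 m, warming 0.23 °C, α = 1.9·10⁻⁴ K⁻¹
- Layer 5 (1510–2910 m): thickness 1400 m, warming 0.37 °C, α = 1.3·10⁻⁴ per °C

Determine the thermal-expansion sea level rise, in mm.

3.2×10⁻⁴ × 170 × 1.8 = 0.09792 m
1.5 × 2.7×10⁻⁴ × 160 = 0.06480 m
0.22 × 620 × 2.3×10⁻⁴ = 0.031372 m
950–1510 m: 0.23 × 1.9×10⁻⁴ × 560 = 0.024472 m
Layer 5: 1400 × 0.37 × 1.3×10⁻⁴ = 0.06734 m
Δh = 0.09792 + 0.06480 + 0.031372 + 0.024472 + 0.06734 = 0.285904 m

Δh = 286 mm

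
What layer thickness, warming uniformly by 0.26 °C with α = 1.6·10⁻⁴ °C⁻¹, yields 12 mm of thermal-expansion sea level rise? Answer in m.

H = Δh/(αΔT) = 0.012 / (1.6×10⁻⁴ × 0.26) ≈ 288.5 m

about 290 m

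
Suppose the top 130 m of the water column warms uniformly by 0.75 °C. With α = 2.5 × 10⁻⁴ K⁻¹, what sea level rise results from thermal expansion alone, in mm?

Δh = 24 mm

Δh = αΔT·H = 2.5×10⁻⁴ × 0.75 × 130 = 0.024375 m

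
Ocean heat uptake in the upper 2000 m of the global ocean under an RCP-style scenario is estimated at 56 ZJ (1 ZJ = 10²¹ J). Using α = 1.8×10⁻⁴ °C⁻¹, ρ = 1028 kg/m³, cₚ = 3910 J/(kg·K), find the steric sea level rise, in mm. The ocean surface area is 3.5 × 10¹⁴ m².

Per unit area: Q = 56×10²¹ / (3.5×10¹⁴) = 1.6×10⁸ J/m²
Δh = αQ/(ρcₚ) = 1.8×10⁻⁴ × 1.6×10⁸ / (1028 × 3910) ≈ 0.0071651 m

Δh ≈ 7.17 mm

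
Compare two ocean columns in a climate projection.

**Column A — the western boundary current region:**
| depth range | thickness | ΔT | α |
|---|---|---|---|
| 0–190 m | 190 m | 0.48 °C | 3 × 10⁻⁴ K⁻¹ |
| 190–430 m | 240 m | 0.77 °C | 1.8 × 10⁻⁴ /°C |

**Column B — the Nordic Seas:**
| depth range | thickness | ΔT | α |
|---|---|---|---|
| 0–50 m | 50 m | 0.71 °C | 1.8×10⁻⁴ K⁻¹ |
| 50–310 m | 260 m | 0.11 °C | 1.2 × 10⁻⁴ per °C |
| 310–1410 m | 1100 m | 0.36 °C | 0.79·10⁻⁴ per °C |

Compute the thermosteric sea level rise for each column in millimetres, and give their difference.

A 0–190 m: 0.48 × 190 × 3×10⁻⁴ = 0.02736 m
A Layer 2: 1.8×10⁻⁴ × 240 × 0.77 = 0.033264 m
A total: 0.060624 m
B 1.8×10⁻⁴ × 50 × 0.71 = 0.00639 m
B Layer 2: 0.11 × 260 × 1.2×10⁻⁴ = 0.003432 m
B 310–1410 m: 0.36 × 0.79×10⁻⁴ × 1100 = 0.031284 m
B total: 0.041106 m
Difference: 0.060624 − 0.041106 = 0.019518 m

Δh_A ≈ 61 mm, Δh_B ≈ 41 mm; difference ≈ 20 mm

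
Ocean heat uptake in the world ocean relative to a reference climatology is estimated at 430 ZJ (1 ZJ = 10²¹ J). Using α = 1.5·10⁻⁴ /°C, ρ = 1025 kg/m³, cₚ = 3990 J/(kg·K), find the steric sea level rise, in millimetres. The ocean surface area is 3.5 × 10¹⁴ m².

Δh ≈ 45.1 mm

Per unit area: Q = 430×10²¹ / (3.5×10¹⁴) ≈ 1.229×10⁹ J/m²
Δh = αQ/(ρcₚ) = 1.5×10⁻⁴ × 1.229×10⁹ / (1025 × 3990) ≈ 0.045076 m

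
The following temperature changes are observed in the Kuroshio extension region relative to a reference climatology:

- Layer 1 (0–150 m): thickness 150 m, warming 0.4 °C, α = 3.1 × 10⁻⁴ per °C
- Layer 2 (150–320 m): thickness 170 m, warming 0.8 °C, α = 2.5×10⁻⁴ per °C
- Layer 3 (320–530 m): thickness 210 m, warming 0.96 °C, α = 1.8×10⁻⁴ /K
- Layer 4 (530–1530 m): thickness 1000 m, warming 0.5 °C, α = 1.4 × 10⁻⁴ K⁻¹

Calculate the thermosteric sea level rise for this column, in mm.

Layer 1: 0.4 × 3.1×10⁻⁴ × 150 = 0.01860 m
150–320 m: 170 × 0.8 × 2.5×10⁻⁴ = 0.03400 m
1.8×10⁻⁴ × 0.96 × 210 = 0.036288 m
Layer 4: 0.5 × 1000 × 1.4×10⁻⁴ = 0.07000 m
Δh = 0.01860 + 0.03400 + 0.036288 + 0.07000 = 0.158888 m ≈ 160 mm

about 160 mm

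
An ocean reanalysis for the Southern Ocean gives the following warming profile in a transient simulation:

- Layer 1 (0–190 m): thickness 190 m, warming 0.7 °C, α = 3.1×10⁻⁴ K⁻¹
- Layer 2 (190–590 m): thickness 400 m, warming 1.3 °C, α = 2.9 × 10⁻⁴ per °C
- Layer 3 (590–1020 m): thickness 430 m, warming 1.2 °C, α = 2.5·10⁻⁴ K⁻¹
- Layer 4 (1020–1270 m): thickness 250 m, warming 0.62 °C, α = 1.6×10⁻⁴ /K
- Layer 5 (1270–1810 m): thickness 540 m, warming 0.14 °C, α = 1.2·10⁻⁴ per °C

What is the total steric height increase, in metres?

0.35 m of thermosteric rise

0–190 m: 3.1×10⁻⁴ × 190 × 0.7 = 0.04123 m
Layer 2: 1.3 × 2.9×10⁻⁴ × 400 = 0.15080 m
Layer 3: 430 × 2.5×10⁻⁴ × 1.2 = 0.12900 m
1.6×10⁻⁴ × 0.62 × 250 = 0.02480 m
1.2×10⁻⁴ × 0.14 × 540 = 0.009072 m
Δh = 0.04123 + 0.15080 + 0.12900 + 0.02480 + 0.009072 = 0.354902 m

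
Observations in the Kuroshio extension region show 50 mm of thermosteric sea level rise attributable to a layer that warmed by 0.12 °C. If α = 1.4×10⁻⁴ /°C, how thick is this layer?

about 2980 m

H = Δh/(αΔT) = 0.05 / (1.4×10⁻⁴ × 0.12) ≈ 2976 m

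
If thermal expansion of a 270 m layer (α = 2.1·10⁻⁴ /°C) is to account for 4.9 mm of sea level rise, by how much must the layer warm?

ΔT = Δh/(αH) = 0.0049 / (2.1×10⁻⁴ × 270) ≈ 0.08642 °C

ΔT ≈ 0.0864 °C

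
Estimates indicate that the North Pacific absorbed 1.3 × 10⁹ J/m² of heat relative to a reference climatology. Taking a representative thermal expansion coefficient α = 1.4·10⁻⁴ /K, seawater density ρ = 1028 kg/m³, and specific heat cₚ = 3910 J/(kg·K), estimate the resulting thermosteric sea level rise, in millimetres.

Δh = αQ/(ρcₚ) = 1.4×10⁻⁴ × 1.3×10⁹ / (1028 × 3910) ≈ 0.045279 m

45 mm of thermosteric rise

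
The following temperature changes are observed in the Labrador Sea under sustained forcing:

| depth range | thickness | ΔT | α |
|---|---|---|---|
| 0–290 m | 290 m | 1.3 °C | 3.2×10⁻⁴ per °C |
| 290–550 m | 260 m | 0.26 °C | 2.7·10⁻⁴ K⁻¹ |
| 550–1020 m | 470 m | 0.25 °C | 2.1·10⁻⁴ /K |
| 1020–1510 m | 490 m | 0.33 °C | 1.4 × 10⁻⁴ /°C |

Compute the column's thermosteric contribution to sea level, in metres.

about 0.186 m

0–290 m: 290 × 3.2×10⁻⁴ × 1.3 = 0.12064 m
290–550 m: 260 × 0.26 × 2.7×10⁻⁴ = 0.018252 m
0.25 × 470 × 2.1×10⁻⁴ = 0.024675 m
1020–1510 m: 1.4×10⁻⁴ × 490 × 0.33 = 0.022638 m
Δh = 0.12064 + 0.018252 + 0.024675 + 0.022638 = 0.186205 m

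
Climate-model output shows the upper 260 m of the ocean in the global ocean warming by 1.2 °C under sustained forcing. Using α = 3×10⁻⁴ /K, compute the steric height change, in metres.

Δh = αΔT·H = 3×10⁻⁴ × 1.2 × 260 = 0.09360 m

about 0.0936 m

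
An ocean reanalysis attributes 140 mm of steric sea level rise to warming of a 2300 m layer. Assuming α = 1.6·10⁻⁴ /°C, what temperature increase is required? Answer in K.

ΔT = Δh/(αH) = 0.14 / (1.6×10⁻⁴ × 2300) ≈ 0.3804 K

0.380 K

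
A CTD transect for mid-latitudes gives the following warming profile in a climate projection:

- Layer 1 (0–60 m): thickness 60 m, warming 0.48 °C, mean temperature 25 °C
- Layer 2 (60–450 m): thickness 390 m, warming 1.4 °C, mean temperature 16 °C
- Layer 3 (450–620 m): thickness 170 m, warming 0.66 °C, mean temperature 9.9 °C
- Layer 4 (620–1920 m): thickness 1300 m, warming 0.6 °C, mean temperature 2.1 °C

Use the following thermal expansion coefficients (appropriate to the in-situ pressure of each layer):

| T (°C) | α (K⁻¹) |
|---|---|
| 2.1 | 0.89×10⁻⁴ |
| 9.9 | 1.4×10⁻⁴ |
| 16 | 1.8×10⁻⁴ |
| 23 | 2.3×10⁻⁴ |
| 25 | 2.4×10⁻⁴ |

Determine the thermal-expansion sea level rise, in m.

Layer 1 at 25 °C → α = 2.4×10⁻⁴ K⁻¹
Layer 2 at 16 °C → α = 1.8×10⁻⁴ K⁻¹
Layer 3 at 9.9 °C → α = 1.4×10⁻⁴ K⁻¹
Layer 4 at 2.1 °C → α = 0.89×10⁻⁴ K⁻¹
0–60 m: 0.48 × 2.4×10⁻⁴ × 60 = 0.006912 m
Layer 2: 1.8×10⁻⁴ × 1.4 × 390 = 0.09828 m
450–620 m: 170 × 0.66 × 1.4×10⁻⁴ = 0.015708 m
Layer 4: 0.89×10⁻⁴ × 0.6 × 1300 = 0.06942 m
Δh = 0.006912 + 0.09828 + 0.015708 + 0.06942 = 0.19032 m ≈ 0.190 m

Δh = 0.190 m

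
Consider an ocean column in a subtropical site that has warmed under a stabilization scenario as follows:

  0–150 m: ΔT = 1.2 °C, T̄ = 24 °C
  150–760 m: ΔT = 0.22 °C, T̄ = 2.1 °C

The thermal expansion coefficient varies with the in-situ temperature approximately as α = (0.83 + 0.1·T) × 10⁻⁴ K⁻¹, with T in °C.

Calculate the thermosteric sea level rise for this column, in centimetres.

Layer 1: α = (0.83 + 0.1×24)×10⁻⁴ = 3.23×10⁻⁴ K⁻¹
Layer 2: α = (0.83 + 0.1×2.1)×10⁻⁴ = 1.04×10⁻⁴ K⁻¹
3.23×10⁻⁴ × 1.2 × 150 = 0.05814 m
0.22 × 1.04×10⁻⁴ × 610 = 0.0139568 m
Δh = 0.05814 + 0.0139568 = 0.0720968 m

Δh ≈ 7.21 cm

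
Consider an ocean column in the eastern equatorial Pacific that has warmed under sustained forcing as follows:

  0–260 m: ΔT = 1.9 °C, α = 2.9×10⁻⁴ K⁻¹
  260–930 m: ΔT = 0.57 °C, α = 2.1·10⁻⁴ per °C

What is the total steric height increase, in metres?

Δh = 0.223 m

Layer 1: 260 × 1.9 × 2.9×10⁻⁴ = 0.14326 m
0.57 × 670 × 2.1×10⁻⁴ = 0.080199 m
Δh = 0.14326 + 0.080199 = 0.223459 m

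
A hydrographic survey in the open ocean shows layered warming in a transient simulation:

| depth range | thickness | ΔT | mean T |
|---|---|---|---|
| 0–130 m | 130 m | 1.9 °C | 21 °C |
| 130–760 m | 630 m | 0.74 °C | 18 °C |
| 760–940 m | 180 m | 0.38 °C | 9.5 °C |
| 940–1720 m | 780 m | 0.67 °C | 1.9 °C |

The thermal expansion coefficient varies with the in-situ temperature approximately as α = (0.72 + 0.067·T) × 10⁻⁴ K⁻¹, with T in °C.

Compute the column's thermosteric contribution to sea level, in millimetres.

Layer 1: α = (0.72 + 0.067×21)×10⁻⁴ = 2.127×10⁻⁴ K⁻¹
Layer 2: α = (0.72 + 0.067×18)×10⁻⁴ = 1.926×10⁻⁴ K⁻¹
Layer 3: α = (0.72 + 0.067×9.5)×10⁻⁴ = 1.3565×10⁻⁴ K⁻¹
Layer 4: α = (0.72 + 0.067×1.9)×10⁻⁴ = 0.8473×10⁻⁴ K⁻¹
1.9 × 2.127×10⁻⁴ × 130 = 0.0525369 m
130–760 m: 0.74 × 630 × 1.926×10⁻⁴ = 0.08979012 m
760–940 m: 180 × 1.3565×10⁻⁴ × 0.38 = 0.00927846 m
Layer 4: 0.8473×10⁻⁴ × 780 × 0.67 = 0.044279898 m
Δh = 0.0525369 + 0.08979012 + 0.00927846 + 0.044279898 = 0.195885378 m

Δh ≈ 200 mm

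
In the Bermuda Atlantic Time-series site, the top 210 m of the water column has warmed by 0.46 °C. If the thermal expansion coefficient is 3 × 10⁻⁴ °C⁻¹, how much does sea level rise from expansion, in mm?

Δh ≈ 29.0 mm

Δh = αΔT·H = 3×10⁻⁴ × 0.46 × 210 = 0.02898 m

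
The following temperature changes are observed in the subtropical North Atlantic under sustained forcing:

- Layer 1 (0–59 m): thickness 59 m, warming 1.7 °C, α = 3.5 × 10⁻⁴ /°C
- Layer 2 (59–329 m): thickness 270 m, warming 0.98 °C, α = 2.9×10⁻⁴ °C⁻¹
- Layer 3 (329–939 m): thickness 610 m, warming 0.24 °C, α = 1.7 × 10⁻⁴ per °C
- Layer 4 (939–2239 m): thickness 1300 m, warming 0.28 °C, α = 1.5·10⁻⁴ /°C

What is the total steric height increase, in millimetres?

59 × 1.7 × 3.5×10⁻⁴ = 0.035105 m
59–329 m: 0.98 × 270 × 2.9×10⁻⁴ = 0.076734 m
Layer 3: 610 × 0.24 × 1.7×10⁻⁴ = 0.024888 m
Layer 4: 1300 × 0.28 × 1.5×10⁻⁴ = 0.05460 m
Δh = 0.035105 + 0.076734 + 0.024888 + 0.05460 = 0.191327 m

191 mm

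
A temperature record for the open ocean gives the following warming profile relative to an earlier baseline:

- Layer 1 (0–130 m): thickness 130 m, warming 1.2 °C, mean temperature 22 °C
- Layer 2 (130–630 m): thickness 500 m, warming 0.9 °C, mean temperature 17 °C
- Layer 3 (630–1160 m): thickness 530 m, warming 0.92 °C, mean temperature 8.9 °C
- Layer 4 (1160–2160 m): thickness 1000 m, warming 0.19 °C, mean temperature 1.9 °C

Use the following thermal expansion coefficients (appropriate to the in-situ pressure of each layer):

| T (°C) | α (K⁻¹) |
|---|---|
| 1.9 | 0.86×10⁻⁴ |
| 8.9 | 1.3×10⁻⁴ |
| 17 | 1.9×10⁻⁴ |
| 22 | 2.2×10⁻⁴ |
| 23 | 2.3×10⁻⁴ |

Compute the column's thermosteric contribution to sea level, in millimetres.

200 mm of thermosteric rise

Layer 1 at 22 °C → α = 2.2×10⁻⁴ K⁻¹
Layer 2 at 17 °C → α = 1.9×10⁻⁴ K⁻¹
Layer 3 at 8.9 °C → α = 1.3×10⁻⁴ K⁻¹
Layer 4 at 1.9 °C → α = 0.86×10⁻⁴ K⁻¹
Layer 1: 130 × 1.2 × 2.2×10⁻⁴ = 0.03432 m
Layer 2: 1.9×10⁻⁴ × 500 × 0.9 = 0.08550 m
1.3×10⁻⁴ × 0.92 × 530 = 0.063388 m
Layer 4: 1000 × 0.19 × 0.86×10⁻⁴ = 0.01634 m
Δh = 0.03432 + 0.08550 + 0.063388 + 0.01634 = 0.199548 m ≈ 200 mm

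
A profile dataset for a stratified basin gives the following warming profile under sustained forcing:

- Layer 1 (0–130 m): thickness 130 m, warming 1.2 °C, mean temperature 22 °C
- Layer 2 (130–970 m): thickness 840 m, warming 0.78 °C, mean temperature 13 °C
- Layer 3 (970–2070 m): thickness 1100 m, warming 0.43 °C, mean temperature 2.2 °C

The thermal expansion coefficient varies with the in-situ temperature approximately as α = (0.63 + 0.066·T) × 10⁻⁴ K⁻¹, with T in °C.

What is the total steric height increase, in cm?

Layer 1: α = (0.63 + 0.066×22)×10⁻⁴ = 2.082×10⁻⁴ K⁻¹
Layer 2: α = (0.63 + 0.066×13)×10⁻⁴ = 1.488×10⁻⁴ K⁻¹
Layer 3: α = (0.63 + 0.066×2.2)×10⁻⁴ = 0.7752×10⁻⁴ K⁻¹
0–130 m: 2.082×10⁻⁴ × 1.2 × 130 = 0.0324792 m
840 × 0.78 × 1.488×10⁻⁴ = 0.09749376 m
1100 × 0.7752×10⁻⁴ × 0.43 = 0.03666696 m
Δh = 0.0324792 + 0.09749376 + 0.03666696 = 0.16663992 m ≈ 16.7 cm

16.7 cm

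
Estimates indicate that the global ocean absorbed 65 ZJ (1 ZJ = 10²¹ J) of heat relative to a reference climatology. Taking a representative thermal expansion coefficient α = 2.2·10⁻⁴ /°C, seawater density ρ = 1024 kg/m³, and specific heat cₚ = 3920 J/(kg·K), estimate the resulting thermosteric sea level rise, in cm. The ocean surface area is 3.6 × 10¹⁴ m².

Per unit area: Q = 65×10²¹ / (3.6×10¹⁴) ≈ 1.806×10⁸ J/m²
Δh = αQ/(ρcₚ) = 2.2×10⁻⁴ × 1.806×10⁸ / (1024 × 3920) ≈ 0.0098982 m

0.990 cm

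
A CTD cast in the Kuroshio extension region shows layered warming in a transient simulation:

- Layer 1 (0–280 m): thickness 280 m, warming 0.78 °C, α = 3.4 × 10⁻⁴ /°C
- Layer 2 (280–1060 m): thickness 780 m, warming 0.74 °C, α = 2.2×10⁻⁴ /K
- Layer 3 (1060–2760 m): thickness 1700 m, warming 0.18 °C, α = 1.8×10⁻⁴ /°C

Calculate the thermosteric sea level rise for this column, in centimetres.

about 25.6 cm

Layer 1: 3.4×10⁻⁴ × 280 × 0.78 = 0.074256 m
0.74 × 780 × 2.2×10⁻⁴ = 0.126984 m
Layer 3: 1700 × 1.8×10⁻⁴ × 0.18 = 0.05508 m
Δh = 0.074256 + 0.126984 + 0.05508 = 0.25632 m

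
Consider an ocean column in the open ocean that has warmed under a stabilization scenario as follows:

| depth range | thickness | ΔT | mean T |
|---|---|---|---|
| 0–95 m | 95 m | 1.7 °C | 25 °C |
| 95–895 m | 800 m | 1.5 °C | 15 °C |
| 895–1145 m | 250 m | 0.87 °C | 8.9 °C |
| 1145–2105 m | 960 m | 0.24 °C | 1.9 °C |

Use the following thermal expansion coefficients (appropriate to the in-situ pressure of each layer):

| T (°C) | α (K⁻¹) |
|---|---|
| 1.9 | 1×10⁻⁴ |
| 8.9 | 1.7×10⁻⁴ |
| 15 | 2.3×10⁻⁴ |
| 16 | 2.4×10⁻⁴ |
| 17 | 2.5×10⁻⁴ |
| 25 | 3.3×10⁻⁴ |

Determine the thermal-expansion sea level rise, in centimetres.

Layer 1 at 25 °C → α = 3.3×10⁻⁴ K⁻¹
Layer 2 at 15 °C → α = 2.3×10⁻⁴ K⁻¹
Layer 3 at 8.9 °C → α = 1.7×10⁻⁴ K⁻¹
Layer 4 at 1.9 °C → α = 1×10⁻⁴ K⁻¹
3.3×10⁻⁴ × 95 × 1.7 = 0.053295 m
Layer 2: 1.5 × 800 × 2.3×10⁻⁴ = 0.27600 m
895–1145 m: 0.87 × 1.7×10⁻⁴ × 250 = 0.036975 m
0.24 × 960 × 1×10⁻⁴ = 0.02304 m
Δh = 0.053295 + 0.27600 + 0.036975 + 0.02304 = 0.38931 m ≈ 38.9 cm

38.9 cm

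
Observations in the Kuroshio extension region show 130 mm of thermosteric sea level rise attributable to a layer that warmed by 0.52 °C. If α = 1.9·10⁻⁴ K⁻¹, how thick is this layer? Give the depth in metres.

1320 m

H = Δh/(αΔT) = 0.13 / (1.9×10⁻⁴ × 0.52) ≈ 1316 m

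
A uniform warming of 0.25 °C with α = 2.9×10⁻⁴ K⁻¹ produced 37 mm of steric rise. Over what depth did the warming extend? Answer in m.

510 m

H = Δh/(αΔT) = 0.037 / (2.9×10⁻⁴ × 0.25) ≈ 510.3 m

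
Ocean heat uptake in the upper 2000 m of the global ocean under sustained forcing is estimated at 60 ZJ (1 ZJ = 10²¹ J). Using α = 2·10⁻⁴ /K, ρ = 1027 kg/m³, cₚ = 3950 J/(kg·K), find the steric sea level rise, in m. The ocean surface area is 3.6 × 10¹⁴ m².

Per unit area: Q = 60×10²¹ / (3.6×10¹⁴) ≈ 1.667×10⁸ J/m²
Δh = αQ/(ρcₚ) = 2×10⁻⁴ × 1.667×10⁸ / (1027 × 3950) ≈ 0.0082186 m

about 0.00822 m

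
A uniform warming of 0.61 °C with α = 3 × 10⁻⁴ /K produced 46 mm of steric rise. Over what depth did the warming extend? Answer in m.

about 251 m

H = Δh/(αΔT) = 0.046 / (3×10⁻⁴ × 0.61) ≈ 251.4 m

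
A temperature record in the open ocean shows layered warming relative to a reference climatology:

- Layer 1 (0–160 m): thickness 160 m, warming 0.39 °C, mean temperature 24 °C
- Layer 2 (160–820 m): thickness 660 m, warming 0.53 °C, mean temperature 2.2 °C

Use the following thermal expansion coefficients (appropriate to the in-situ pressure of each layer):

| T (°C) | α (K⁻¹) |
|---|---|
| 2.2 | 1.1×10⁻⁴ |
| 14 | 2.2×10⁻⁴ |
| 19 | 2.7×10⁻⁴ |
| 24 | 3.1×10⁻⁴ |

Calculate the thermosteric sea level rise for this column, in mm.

Δh = 57.8 mm

Layer 1 at 24 °C → α = 3.1×10⁻⁴ K⁻¹
Layer 2 at 2.2 °C → α = 1.1×10⁻⁴ K⁻¹
0.39 × 160 × 3.1×10⁻⁴ = 0.019344 m
Layer 2: 1.1×10⁻⁴ × 0.53 × 660 = 0.038478 m
Δh = 0.019344 + 0.038478 = 0.057822 m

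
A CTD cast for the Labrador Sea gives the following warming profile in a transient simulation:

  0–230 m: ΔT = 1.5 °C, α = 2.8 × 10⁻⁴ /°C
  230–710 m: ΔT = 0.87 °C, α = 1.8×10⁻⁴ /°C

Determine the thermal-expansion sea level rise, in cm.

about 17.2 cm

0–230 m: 1.5 × 230 × 2.8×10⁻⁴ = 0.09660 m
230–710 m: 0.87 × 1.8×10⁻⁴ × 480 = 0.075168 m
Δh = 0.09660 + 0.075168 = 0.171768 m ≈ 17.2 cm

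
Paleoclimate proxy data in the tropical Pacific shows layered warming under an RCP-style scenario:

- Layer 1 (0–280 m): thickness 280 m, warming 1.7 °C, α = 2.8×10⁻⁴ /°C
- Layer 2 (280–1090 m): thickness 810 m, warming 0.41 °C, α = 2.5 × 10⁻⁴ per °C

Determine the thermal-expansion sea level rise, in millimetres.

Layer 1: 280 × 2.8×10⁻⁴ × 1.7 = 0.13328 m
2.5×10⁻⁴ × 0.41 × 810 = 0.083025 m
Δh = 0.13328 + 0.083025 = 0.216305 m

216 mm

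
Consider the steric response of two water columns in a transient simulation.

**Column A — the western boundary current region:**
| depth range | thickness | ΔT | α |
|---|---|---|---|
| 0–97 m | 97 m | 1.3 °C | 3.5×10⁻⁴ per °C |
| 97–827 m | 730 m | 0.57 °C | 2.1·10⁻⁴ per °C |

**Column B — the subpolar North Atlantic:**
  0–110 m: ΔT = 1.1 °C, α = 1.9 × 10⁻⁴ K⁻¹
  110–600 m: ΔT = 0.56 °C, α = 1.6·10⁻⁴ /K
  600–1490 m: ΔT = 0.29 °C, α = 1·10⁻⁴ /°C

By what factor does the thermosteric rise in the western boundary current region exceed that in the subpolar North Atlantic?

A 0–97 m: 3.5×10⁻⁴ × 1.3 × 97 = 0.044135 m
A 97–827 m: 0.57 × 730 × 2.1×10⁻⁴ = 0.087381 m
A total: 0.131516 m
B 0–110 m: 110 × 1.9×10⁻⁴ × 1.1 = 0.02299 m
B 490 × 0.56 × 1.6×10⁻⁴ = 0.043904 m
B 890 × 0.29 × 1×10⁻⁴ = 0.02581 m
B total: 0.092704 m
Ratio: 0.131516 / 0.092704 ≈ 1.419

1.42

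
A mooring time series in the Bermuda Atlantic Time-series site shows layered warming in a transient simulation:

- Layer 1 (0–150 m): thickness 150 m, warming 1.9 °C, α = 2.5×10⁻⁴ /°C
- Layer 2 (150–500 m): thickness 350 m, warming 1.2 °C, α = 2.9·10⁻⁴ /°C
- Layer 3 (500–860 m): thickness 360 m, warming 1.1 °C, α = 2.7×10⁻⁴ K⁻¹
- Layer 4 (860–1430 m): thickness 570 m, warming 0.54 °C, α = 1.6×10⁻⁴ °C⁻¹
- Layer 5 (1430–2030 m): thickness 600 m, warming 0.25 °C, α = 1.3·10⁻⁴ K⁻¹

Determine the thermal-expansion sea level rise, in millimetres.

Δh = 369 mm

1.9 × 2.5×10⁻⁴ × 150 = 0.07125 m
1.2 × 2.9×10⁻⁴ × 350 = 0.12180 m
Layer 3: 360 × 1.1 × 2.7×10⁻⁴ = 0.10692 m
Layer 4: 570 × 1.6×10⁻⁴ × 0.54 = 0.049248 m
1430–2030 m: 1.3×10⁻⁴ × 0.25 × 600 = 0.01950 m
Δh = 0.07125 + 0.12180 + 0.10692 + 0.049248 + 0.01950 = 0.368718 m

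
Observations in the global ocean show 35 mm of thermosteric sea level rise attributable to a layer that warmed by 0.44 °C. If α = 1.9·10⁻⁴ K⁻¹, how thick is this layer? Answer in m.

H = Δh/(αΔT) = 0.035 / (1.9×10⁻⁴ × 0.44) ≈ 418.7 m

420 m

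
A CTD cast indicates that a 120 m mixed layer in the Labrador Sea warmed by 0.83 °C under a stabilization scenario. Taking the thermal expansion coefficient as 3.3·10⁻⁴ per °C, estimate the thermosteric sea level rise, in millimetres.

Δh = αΔT·H = 3.3×10⁻⁴ × 0.83 × 120 = 0.032868 m

33 mm of thermosteric rise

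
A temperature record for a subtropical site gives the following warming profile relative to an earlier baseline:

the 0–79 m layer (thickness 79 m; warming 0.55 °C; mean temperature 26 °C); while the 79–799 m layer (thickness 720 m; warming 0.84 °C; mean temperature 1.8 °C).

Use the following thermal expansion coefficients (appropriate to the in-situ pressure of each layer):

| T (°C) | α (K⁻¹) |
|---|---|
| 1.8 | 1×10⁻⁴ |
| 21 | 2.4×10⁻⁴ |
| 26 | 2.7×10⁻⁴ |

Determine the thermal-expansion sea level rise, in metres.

Layer 1 at 26 °C → α = 2.7×10⁻⁴ K⁻¹
Layer 2 at 1.8 °C → α = 1×10⁻⁴ K⁻¹
Layer 1: 79 × 0.55 × 2.7×10⁻⁴ = 0.0117315 m
Layer 2: 720 × 0.84 × 1×10⁻⁴ = 0.06048 m
Δh = 0.0117315 + 0.06048 = 0.0722115 m

about 0.072 m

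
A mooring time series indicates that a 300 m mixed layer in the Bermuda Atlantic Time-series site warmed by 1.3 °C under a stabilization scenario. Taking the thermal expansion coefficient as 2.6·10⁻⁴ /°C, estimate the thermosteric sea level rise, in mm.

Δh ≈ 100 mm

Δh = αΔT·H = 2.6×10⁻⁴ × 1.3 × 300 = 0.10140 m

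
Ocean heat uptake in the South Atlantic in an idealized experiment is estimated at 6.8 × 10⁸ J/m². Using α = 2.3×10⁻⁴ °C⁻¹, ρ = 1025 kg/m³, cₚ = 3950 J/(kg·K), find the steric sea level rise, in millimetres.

Δh = αQ/(ρcₚ) = 2.3×10⁻⁴ × 6.8×10⁸ / (1025 × 3950) ≈ 0.038629 m

Δh = 38.6 mm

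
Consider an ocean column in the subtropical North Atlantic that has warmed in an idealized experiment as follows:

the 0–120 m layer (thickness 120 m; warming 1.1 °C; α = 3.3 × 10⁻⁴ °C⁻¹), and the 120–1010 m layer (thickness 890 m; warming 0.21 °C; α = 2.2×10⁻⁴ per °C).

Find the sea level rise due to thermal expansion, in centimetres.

0–120 m: 3.3×10⁻⁴ × 120 × 1.1 = 0.04356 m
Layer 2: 0.21 × 890 × 2.2×10⁻⁴ = 0.041118 m
Δh = 0.04356 + 0.041118 = 0.084678 m

8.5 cm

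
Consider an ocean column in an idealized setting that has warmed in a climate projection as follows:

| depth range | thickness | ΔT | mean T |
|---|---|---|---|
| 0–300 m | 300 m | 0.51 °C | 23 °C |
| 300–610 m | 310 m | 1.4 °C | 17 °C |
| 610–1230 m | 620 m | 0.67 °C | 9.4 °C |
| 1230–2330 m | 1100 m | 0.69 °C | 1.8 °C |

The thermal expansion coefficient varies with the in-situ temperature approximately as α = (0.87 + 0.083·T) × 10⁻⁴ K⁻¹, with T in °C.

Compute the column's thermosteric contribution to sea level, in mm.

Layer 1: α = (0.87 + 0.083×23)×10⁻⁴ = 2.779×10⁻⁴ K⁻¹
Layer 2: α = (0.87 + 0.083×17)×10⁻⁴ = 2.281×10⁻⁴ K⁻¹
Layer 3: α = (0.87 + 0.083×9.4)×10⁻⁴ = 1.6502×10⁻⁴ K⁻¹
Layer 4: α = (0.87 + 0.083×1.8)×10⁻⁴ = 1.0194×10⁻⁴ K⁻¹
0–300 m: 2.779×10⁻⁴ × 0.51 × 300 = 0.0425187 m
Layer 2: 310 × 1.4 × 2.281×10⁻⁴ = 0.0989954 m
0.67 × 1.6502×10⁻⁴ × 620 = 0.068549308 m
1230–2330 m: 1.0194×10⁻⁴ × 1100 × 0.69 = 0.07737246 m
Δh = 0.0425187 + 0.0989954 + 0.068549308 + 0.07737246 = 0.287435868 m

about 287 mm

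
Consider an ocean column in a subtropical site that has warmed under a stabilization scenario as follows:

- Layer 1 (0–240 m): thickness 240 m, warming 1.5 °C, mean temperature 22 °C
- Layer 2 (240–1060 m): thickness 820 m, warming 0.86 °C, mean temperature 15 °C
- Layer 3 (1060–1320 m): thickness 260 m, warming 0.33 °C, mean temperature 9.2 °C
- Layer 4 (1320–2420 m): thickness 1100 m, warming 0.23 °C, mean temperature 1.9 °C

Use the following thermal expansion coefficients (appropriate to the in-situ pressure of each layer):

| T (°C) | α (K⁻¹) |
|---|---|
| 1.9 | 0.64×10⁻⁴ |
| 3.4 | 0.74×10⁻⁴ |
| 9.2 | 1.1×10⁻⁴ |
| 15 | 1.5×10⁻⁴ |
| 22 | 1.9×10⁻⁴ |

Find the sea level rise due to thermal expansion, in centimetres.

20.0 cm

Layer 1 at 22 °C → α = 1.9×10⁻⁴ K⁻¹
Layer 2 at 15 °C → α = 1.5×10⁻⁴ K⁻¹
Layer 3 at 9.2 °C → α = 1.1×10⁻⁴ K⁻¹
Layer 4 at 1.9 °C → α = 0.64×10⁻⁴ K⁻¹
0–240 m: 1.9×10⁻⁴ × 240 × 1.5 = 0.06840 m
Layer 2: 1.5×10⁻⁴ × 0.86 × 820 = 0.10578 m
1060–1320 m: 1.1×10⁻⁴ × 260 × 0.33 = 0.009438 m
1320–2420 m: 0.23 × 0.64×10⁻⁴ × 1100 = 0.016192 m
Δh = 0.06840 + 0.10578 + 0.009438 + 0.016192 = 0.19981 m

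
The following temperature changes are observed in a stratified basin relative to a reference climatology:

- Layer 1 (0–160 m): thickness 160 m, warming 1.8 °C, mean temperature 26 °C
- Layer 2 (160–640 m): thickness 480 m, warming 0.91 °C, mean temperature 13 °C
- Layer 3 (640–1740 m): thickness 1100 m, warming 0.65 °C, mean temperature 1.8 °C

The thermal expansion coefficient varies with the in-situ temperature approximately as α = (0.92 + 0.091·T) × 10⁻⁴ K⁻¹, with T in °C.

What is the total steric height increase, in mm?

Layer 1: α = (0.92 + 0.091×26)×10⁻⁴ = 3.286×10⁻⁴ K⁻¹
Layer 2: α = (0.92 + 0.091×13)×10⁻⁴ = 2.103×10⁻⁴ K⁻¹
Layer 3: α = (0.92 + 0.091×1.8)×10⁻⁴ = 1.0838×10⁻⁴ K⁻¹
1.8 × 160 × 3.286×10⁻⁴ = 0.0946368 m
160–640 m: 0.91 × 480 × 2.103×10⁻⁴ = 0.09185904 m
640–1740 m: 0.65 × 1.0838×10⁻⁴ × 1100 = 0.0774917 m
Δh = 0.0946368 + 0.09185904 + 0.0774917 = 0.26398754 m

Δh = 264 mm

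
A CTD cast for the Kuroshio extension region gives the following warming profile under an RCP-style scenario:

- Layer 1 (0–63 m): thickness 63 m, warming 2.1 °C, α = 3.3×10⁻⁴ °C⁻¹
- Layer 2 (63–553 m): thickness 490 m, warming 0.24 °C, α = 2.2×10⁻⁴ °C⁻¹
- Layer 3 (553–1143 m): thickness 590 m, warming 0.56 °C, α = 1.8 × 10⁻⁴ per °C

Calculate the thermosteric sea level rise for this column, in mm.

129 mm

0–63 m: 3.3×10⁻⁴ × 2.1 × 63 = 0.043659 m
Layer 2: 0.24 × 2.2×10⁻⁴ × 490 = 0.025872 m
553–1143 m: 0.56 × 590 × 1.8×10⁻⁴ = 0.059472 m
Δh = 0.043659 + 0.025872 + 0.059472 = 0.129003 m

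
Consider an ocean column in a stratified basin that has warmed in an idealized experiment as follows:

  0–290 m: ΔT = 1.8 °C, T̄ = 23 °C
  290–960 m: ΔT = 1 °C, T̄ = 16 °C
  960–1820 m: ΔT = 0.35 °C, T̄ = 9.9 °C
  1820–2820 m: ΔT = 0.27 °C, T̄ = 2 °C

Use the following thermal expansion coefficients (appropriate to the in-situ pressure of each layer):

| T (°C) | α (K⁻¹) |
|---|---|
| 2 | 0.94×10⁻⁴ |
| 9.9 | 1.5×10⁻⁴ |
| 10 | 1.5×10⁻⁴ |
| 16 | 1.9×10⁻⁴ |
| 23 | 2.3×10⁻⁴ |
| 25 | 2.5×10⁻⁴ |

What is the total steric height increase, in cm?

31.8 cm of thermosteric rise

Layer 1 at 23 °C → α = 2.3×10⁻⁴ K⁻¹
Layer 2 at 16 °C → α = 1.9×10⁻⁴ K⁻¹
Layer 3 at 9.9 °C → α = 1.5×10⁻⁴ K⁻¹
Layer 4 at 2 °C → α = 0.94×10⁻⁴ K⁻¹
290 × 1.8 × 2.3×10⁻⁴ = 0.12006 m
670 × 1 × 1.9×10⁻⁴ = 0.12730 m
960–1820 m: 1.5×10⁻⁴ × 860 × 0.35 = 0.04515 m
Layer 4: 1000 × 0.94×10⁻⁴ × 0.27 = 0.02538 m
Δh = 0.12006 + 0.12730 + 0.04515 + 0.02538 = 0.31789 m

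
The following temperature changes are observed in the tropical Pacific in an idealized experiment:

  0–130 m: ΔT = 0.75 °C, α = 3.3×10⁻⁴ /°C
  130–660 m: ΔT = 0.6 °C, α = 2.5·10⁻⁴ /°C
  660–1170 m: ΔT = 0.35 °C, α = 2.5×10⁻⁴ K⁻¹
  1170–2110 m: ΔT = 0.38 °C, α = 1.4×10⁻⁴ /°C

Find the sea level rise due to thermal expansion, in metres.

Layer 1: 130 × 0.75 × 3.3×10⁻⁴ = 0.032175 m
2.5×10⁻⁴ × 0.6 × 530 = 0.07950 m
Layer 3: 510 × 0.35 × 2.5×10⁻⁴ = 0.044625 m
1170–2110 m: 0.38 × 1.4×10⁻⁴ × 940 = 0.050008 m
Δh = 0.032175 + 0.07950 + 0.044625 + 0.050008 = 0.206308 m

Δh = 0.206 m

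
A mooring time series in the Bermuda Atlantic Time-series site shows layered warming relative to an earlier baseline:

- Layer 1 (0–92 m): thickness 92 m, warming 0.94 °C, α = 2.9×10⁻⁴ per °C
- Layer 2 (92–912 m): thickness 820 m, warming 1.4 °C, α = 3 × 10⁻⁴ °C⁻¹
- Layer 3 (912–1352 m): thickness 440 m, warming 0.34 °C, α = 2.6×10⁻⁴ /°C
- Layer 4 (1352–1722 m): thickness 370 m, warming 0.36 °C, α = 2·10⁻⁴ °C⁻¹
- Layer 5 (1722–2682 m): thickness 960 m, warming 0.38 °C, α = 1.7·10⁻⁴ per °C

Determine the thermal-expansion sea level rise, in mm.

Δh = 497 mm

Layer 1: 92 × 0.94 × 2.9×10⁻⁴ = 0.0250792 m
Layer 2: 1.4 × 3×10⁻⁴ × 820 = 0.34440 m
912–1352 m: 0.34 × 440 × 2.6×10⁻⁴ = 0.038896 m
1352–1722 m: 2×10⁻⁴ × 0.36 × 370 = 0.02664 m
Layer 5: 0.38 × 1.7×10⁻⁴ × 960 = 0.062016 m
Δh = 0.0250792 + 0.34440 + 0.038896 + 0.02664 + 0.062016 = 0.4970312 m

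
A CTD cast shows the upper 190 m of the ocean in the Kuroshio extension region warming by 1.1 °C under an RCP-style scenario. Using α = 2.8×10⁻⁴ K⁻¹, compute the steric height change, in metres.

Δh = αΔT·H = 2.8×10⁻⁴ × 1.1 × 190 = 0.05852 m

about 0.059 m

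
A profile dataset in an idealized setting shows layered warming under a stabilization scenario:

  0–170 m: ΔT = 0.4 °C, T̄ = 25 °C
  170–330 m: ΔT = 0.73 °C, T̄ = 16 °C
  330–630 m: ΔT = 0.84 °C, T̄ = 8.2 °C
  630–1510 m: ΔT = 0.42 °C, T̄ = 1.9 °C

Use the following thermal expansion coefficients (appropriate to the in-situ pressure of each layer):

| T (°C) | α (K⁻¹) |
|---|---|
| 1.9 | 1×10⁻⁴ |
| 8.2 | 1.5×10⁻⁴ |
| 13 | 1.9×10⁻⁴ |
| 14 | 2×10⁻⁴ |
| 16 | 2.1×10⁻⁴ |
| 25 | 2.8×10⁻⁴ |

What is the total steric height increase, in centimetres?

12 cm

Layer 1 at 25 °C → α = 2.8×10⁻⁴ K⁻¹
Layer 2 at 16 °C → α = 2.1×10⁻⁴ K⁻¹
Layer 3 at 8.2 °C → α = 1.5×10⁻⁴ K⁻¹
Layer 4 at 1.9 °C → α = 1×10⁻⁴ K⁻¹
Layer 1: 2.8×10⁻⁴ × 0.4 × 170 = 0.01904 m
Layer 2: 0.73 × 160 × 2.1×10⁻⁴ = 0.024528 m
0.84 × 300 × 1.5×10⁻⁴ = 0.03780 m
1×10⁻⁴ × 0.42 × 880 = 0.03696 m
Δh = 0.01904 + 0.024528 + 0.03780 + 0.03696 = 0.118328 m ≈ 12 cm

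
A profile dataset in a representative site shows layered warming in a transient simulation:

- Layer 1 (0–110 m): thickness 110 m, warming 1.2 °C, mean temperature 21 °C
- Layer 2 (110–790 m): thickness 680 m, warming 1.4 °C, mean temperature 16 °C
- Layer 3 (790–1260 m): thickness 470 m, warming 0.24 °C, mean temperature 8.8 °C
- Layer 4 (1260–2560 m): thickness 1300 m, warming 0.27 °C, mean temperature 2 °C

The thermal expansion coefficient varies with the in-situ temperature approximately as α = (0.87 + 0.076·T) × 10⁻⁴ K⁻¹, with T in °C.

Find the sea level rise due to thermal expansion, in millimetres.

Δh ≈ 284 mm

Layer 1: α = (0.87 + 0.076×21)×10⁻⁴ = 2.466×10⁻⁴ K⁻¹
Layer 2: α = (0.87 + 0.076×16)×10⁻⁴ = 2.086×10⁻⁴ K⁻¹
Layer 3: α = (0.87 + 0.076×8.8)×10⁻⁴ = 1.5388×10⁻⁴ K⁻¹
Layer 4: α = (0.87 + 0.076×2)×10⁻⁴ = 1.022×10⁻⁴ K⁻¹
Layer 1: 1.2 × 110 × 2.466×10⁻⁴ = 0.0325512 m
680 × 2.086×10⁻⁴ × 1.4 = 0.1985872 m
Layer 3: 470 × 1.5388×10⁻⁴ × 0.24 = 0.017357664 m
1.022×10⁻⁴ × 1300 × 0.27 = 0.0358722 m
Δh = 0.0325512 + 0.1985872 + 0.017357664 + 0.0358722 = 0.284368264 m ≈ 284 mm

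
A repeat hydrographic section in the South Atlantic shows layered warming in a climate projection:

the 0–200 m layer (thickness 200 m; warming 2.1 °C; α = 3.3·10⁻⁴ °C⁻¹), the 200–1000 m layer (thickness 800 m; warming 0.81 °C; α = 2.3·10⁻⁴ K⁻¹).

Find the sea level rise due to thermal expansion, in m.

0.288 m

Layer 1: 200 × 2.1 × 3.3×10⁻⁴ = 0.13860 m
Layer 2: 0.81 × 2.3×10⁻⁴ × 800 = 0.14904 m
Δh = 0.13860 + 0.14904 = 0.28764 m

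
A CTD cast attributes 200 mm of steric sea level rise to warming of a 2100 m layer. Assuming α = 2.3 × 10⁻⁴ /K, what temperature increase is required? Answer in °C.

about 0.41 °C

ΔT = Δh/(αH) = 0.2 / (2.3×10⁻⁴ × 2100) ≈ 0.4141 °C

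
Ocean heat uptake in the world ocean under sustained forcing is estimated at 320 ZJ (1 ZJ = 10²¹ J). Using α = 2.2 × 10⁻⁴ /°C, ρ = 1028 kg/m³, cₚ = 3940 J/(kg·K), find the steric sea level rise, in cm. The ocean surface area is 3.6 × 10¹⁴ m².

Per unit area: Q = 320×10²¹ / (3.6×10¹⁴) ≈ 8.889×10⁸ J/m²
Δh = αQ/(ρcₚ) = 2.2×10⁻⁴ × 8.889×10⁸ / (1028 × 3940) ≈ 0.048282 m

Δh ≈ 4.8 cm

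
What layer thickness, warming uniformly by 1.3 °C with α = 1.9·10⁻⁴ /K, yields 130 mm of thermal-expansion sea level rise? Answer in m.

H ≈ 526 m

H = Δh/(αΔT) = 0.13 / (1.9×10⁻⁴ × 1.3) ≈ 526.3 m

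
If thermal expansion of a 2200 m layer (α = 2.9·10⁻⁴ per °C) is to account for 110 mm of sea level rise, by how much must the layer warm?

ΔT = Δh/(αH) = 0.11 / (2.9×10⁻⁴ × 2200) ≈ 0.1724 K

0.172 K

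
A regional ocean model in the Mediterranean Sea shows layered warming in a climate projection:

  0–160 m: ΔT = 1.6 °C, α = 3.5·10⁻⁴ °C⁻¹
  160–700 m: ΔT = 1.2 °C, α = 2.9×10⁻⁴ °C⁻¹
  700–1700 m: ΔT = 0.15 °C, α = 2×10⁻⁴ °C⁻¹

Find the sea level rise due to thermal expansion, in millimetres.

308 mm

Layer 1: 160 × 3.5×10⁻⁴ × 1.6 = 0.08960 m
160–700 m: 540 × 2.9×10⁻⁴ × 1.2 = 0.18792 m
700–1700 m: 1000 × 0.15 × 2×10⁻⁴ = 0.03000 m
Δh = 0.08960 + 0.18792 + 0.03000 = 0.30752 m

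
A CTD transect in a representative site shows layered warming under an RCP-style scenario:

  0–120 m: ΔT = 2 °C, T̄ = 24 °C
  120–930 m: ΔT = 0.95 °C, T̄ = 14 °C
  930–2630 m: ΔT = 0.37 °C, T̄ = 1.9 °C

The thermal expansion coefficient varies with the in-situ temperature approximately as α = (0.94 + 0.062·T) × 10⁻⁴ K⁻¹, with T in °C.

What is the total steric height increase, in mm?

Layer 1: α = (0.94 + 0.062×24)×10⁻⁴ = 2.428×10⁻⁴ K⁻¹
Layer 2: α = (0.94 + 0.062×14)×10⁻⁴ = 1.808×10⁻⁴ K⁻¹
Layer 3: α = (0.94 + 0.062×1.9)×10⁻⁴ = 1.0578×10⁻⁴ K⁻¹
2 × 120 × 2.428×10⁻⁴ = 0.058272 m
Layer 2: 0.95 × 810 × 1.808×10⁻⁴ = 0.1391256 m
Layer 3: 0.37 × 1.0578×10⁻⁴ × 1700 = 0.06653562 m
Δh = 0.058272 + 0.1391256 + 0.06653562 = 0.26393322 m

Δh ≈ 264 mm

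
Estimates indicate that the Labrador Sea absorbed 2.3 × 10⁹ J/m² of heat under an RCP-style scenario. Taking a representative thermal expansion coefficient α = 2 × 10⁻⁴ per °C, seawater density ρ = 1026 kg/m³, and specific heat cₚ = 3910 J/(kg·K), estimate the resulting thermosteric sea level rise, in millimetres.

Δh = αQ/(ρcₚ) = 2×10⁻⁴ × 2.3×10⁹ / (1026 × 3910) ≈ 0.11467 m

115 mm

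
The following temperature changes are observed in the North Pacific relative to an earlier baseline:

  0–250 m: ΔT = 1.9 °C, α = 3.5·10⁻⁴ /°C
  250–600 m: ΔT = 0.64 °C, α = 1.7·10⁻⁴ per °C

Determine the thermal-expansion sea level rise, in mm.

about 204 mm

0–250 m: 3.5×10⁻⁴ × 250 × 1.9 = 0.16625 m
250–600 m: 350 × 1.7×10⁻⁴ × 0.64 = 0.03808 m
Δh = 0.16625 + 0.03808 = 0.20433 m ≈ 204 mm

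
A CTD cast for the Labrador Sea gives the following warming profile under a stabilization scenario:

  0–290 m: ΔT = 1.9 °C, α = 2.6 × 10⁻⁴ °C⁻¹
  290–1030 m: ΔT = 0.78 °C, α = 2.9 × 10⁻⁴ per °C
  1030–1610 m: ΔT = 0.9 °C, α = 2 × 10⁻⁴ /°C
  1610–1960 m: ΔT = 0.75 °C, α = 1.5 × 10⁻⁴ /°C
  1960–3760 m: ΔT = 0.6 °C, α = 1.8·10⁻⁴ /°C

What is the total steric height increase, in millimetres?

Layer 1: 1.9 × 2.6×10⁻⁴ × 290 = 0.14326 m
Layer 2: 740 × 0.78 × 2.9×10⁻⁴ = 0.167388 m
Layer 3: 2×10⁻⁴ × 0.9 × 580 = 0.10440 m
1610–1960 m: 1.5×10⁻⁴ × 0.75 × 350 = 0.039375 m
1960–3760 m: 0.6 × 1800 × 1.8×10⁻⁴ = 0.19440 m
Δh = 0.14326 + 0.167388 + 0.10440 + 0.039375 + 0.19440 = 0.648823 m

649 mm of thermosteric rise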